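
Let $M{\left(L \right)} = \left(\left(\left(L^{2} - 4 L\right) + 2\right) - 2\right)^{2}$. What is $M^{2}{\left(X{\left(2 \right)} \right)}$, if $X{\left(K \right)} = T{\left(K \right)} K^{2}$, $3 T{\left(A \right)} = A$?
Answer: $\frac{1048576}{6561} \approx 159.82$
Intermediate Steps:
$T{\left(A \right)} = \frac{A}{3}$
$X{\left(K \right)} = \frac{K^{3}}{3}$ ($X{\left(K \right)} = \frac{K}{3} K^{2} = \frac{K^{3}}{3}$)
$M{\left(L \right)} = \left(L^{2} - 4 L\right)^{2}$ ($M{\left(L \right)} = \left(\left(2 + L^{2} - 4 L\right) - 2\right)^{2} = \left(L^{2} - 4 L\right)^{2}$)
$M^{2}{\left(X{\left(2 \right)} \right)} = \left(\left(\frac{2^{3}}{3}\right)^{2} \left(-4 + \frac{2^{3}}{3}\right)^{2}\right)^{2} = \left(\left(\frac{1}{3} \cdot 8\right)^{2} \left(-4 + \frac{1}{3} \cdot 8\right)^{2}\right)^{2} = \left(\left(\frac{8}{3}\right)^{2} \left(-4 + \frac{8}{3}\right)^{2}\right)^{2} = \left(\frac{64 \left(- \frac{4}{3}\right)^{2}}{9}\right)^{2} = \left(\frac{64}{9} \cdot \frac{16}{9}\right)^{2} = \left(\frac{1024}{81}\right)^{2} = \frac{1048576}{6561}$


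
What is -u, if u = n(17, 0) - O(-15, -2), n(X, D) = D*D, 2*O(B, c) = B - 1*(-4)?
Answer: -11/2 ≈ -5.5000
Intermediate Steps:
O(B, c) = 2 + B/2 (O(B, c) = (B - 1*(-4))/2 = (B + 4)/2 = (4 + B)/2 = 2 + B/2)
n(X, D) = D²
u = 11/2 (u = 0² - (2 + (½)*(-15)) = 0 - (2 - 15/2) = 0 - 1*(-11/2) = 0 + 11/2 = 11/2 ≈ 5.5000)
-u = -1*11/2 = -11/2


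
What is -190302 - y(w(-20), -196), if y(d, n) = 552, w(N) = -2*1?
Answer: -190854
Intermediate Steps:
w(N) = -2
-190302 - y(w(-20), -196) = -190302 - 1*552 = -190302 - 552 = -190854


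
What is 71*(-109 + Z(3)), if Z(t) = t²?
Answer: -7100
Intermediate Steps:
71*(-109 + Z(3)) = 71*(-109 + 3²) = 71*(-109 + 9) = 71*(-100) = -7100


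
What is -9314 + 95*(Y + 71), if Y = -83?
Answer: -10454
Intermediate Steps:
-9314 + 95*(Y + 71) = -9314 + 95*(-83 + 71) = -9314 + 95*(-12) = -9314 - 1140 = -10454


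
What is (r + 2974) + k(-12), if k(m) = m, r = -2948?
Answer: 14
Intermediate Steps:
(r + 2974) + k(-12) = (-2948 + 2974) - 12 = 26 - 12 = 14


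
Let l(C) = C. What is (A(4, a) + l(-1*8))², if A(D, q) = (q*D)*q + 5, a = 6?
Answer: 19881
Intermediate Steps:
A(D, q) = 5 + D*q² (A(D, q) = (D*q)*q + 5 = D*q² + 5 = 5 + D*q²)
(A(4, a) + l(-1*8))² = ((5 + 4*6²) - 1*8)² = ((5 + 4*36) - 8)² = ((5 + 144) - 8)² = (149 - 8)² = 141² = 19881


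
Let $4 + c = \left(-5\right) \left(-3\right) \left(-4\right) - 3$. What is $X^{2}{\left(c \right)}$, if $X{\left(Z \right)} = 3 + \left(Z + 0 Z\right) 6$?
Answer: $159201$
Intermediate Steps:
$c = -67$ ($c = -4 + \left(\left(-5\right) \left(-3\right) \left(-4\right) - 3\right) = -4 + \left(15 \left(-4\right) - 3\right) = -4 - 63 = -67$)
$X{\left(Z \right)} = 3 + 6 Z$ ($X{\left(Z \right)} = 3 + \left(Z + 0\right) 6 = 3 + Z 6 = 3 + 6 Z$)
$X^{2}{\left(c \right)} = \left(3 + 6 \left(-67\right)\right)^{2} = \left(3 - 402\right)^{2} = \left(-399\right)^{2} = 159201$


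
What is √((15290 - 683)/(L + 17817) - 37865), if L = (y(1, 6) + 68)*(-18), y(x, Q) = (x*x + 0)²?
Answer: 2*I*√11558258894/1105 ≈ 194.59*I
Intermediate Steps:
y(x, Q) = x⁴ (y(x, Q) = (x² + 0)² = (x²)² = x⁴)
L = -1242 (L = (1⁴ + 68)*(-18) = (1 + 68)*(-18) = 69*(-18) = -1242)
√((15290 - 683)/(L + 17817) - 37865) = √((15290 - 683)/(-1242 + 17817) - 37865) = √(14607/16575 - 37865) = √(14607*(1/16575) - 37865) = √(4869/5525 - 37865) = √(-209199256/5525) = 2*I*√11558258894/1105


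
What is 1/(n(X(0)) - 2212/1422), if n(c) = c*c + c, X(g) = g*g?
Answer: -9/14 ≈ -0.64286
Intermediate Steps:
X(g) = g**2
n(c) = c + c**2 (n(c) = c**2 + c = c + c**2)
1/(n(X(0)) - 2212/1422) = 1/(0**2*(1 + 0**2) - 2212/1422) = 1/(0*(1 + 0) - 2212*1/1422) = 1/(0*1 - 14/9) = 1/(0 - 14/9) = 1/(-14/9) = -9/14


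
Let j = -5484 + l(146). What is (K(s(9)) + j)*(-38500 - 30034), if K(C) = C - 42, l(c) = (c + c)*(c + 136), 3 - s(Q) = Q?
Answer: -5264233608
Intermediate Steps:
s(Q) = 3 - Q
l(c) = 2*c*(136 + c) (l(c) = (2*c)*(136 + c) = 2*c*(136 + c))
K(C) = -42 + C
j = 76860 (j = -5484 + 2*146*(136 + 146) = -5484 + 2*146*282 = -5484 + 82344 = 76860)
(K(s(9)) + j)*(-38500 - 30034) = ((-42 + (3 - 1*9)) + 76860)*(-38500 - 30034) = ((-42 + (3 - 9)) + 76860)*(-68534) = ((-42 - 6) + 76860)*(-68534) = (-48 + 76860)*(-68534) = 76812*(-68534) = -5264233608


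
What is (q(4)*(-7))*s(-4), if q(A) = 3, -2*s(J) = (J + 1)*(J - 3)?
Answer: 441/2 ≈ 220.50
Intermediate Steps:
s(J) = -(1 + J)*(-3 + J)/2 (s(J) = -(J + 1)*(J - 3)/2 = -(1 + J)*(-3 + J)/2)
(q(4)*(-7))*s(-4) = (3*(-7))*(3/2 - 4 - ½*(-4)²) = -21*(3/2 - 4 - ½*16) = -21*(3/2 - 4 - 8) = -21*(-21/2) = 441/2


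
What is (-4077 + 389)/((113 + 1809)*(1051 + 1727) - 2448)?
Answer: -922/1334217 ≈ -0.00069104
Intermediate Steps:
(-4077 + 389)/((113 + 1809)*(1051 + 1727) - 2448) = -3688/(1922*2778 - 2448) = -3688/(5339316 - 2448) = -3688/5336868 = -3688*1/5336868 = -922/1334217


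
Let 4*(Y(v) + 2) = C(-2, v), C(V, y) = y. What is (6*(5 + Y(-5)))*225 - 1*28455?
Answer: -52185/2 ≈ -26093.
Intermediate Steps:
Y(v) = -2 + v/4
(6*(5 + Y(-5)))*225 - 1*28455 = (6*(5 + (-2 + (1/4)*(-5))))*225 - 1*28455 = (6*(5 + (-2 - 5/4)))*225 - 28455 = (6*(5 - 13/4))*225 - 28455 = (6*(7/4))*225 - 28455 = (21/2)*225 - 28455 = 4725/2 - 28455 = -52185/2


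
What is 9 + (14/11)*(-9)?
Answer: -27/11 ≈ -2.4545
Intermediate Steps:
9 + (14/11)*(-9) = 9 - 126/11 = -27/11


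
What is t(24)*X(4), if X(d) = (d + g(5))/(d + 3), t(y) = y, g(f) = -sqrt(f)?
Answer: 96/7 - 24*sqrt(5)/7 ≈ 6.0478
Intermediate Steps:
X(d) = (d - sqrt(5))/(3 + d) (X(d) = (d - sqrt(5))/(d + 3) = (d - sqrt(5))/(3 + d))
t(24)*X(4) = 24*((4 - sqrt(5))/(3 + 4)) = 24*((4 - sqrt(5))/7) = 24*(4/7 - sqrt(5)/7) = 96/7 - 24*sqrt(5)/7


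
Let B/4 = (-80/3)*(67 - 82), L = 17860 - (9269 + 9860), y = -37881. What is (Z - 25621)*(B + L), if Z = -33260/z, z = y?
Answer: -321240743371/37881 ≈ -8.4803e+6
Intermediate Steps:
L = -1269 (L = 17860 - 1*19129 = 17860 - 19129 = -1269)
z = -37881
B = 1600 (B = 4*((-80/3)*(67 - 82)) = 4*(-80*⅓*(-15)) = 4*(-80/3*(-15)) = 4*400 = 1600)
Z = 33260/37881 (Z = -33260/(-37881) = -33260*(-1/37881) = 33260/37881 ≈ 0.87801)
(Z - 25621)*(B + L) = (33260/37881 - 25621)*(1600 - 1269) = -970515841/37881*331 = -321240743371/37881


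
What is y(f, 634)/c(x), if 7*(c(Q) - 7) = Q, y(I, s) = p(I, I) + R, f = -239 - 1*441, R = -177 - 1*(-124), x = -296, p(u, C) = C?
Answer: 5131/247 ≈ 20.773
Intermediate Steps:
R = -53 (R = -177 + 124 = -53)
f = -680 (f = -239 - 441 = -680)
y(I, s) = -53 + I (y(I, s) = I - 53 = -53 + I)
c(Q) = 7 + Q/7
y(f, 634)/c(x) = (-53 - 680)/(7 + (1/7)*(-296)) = -733/(7 - 296/7) = -733/(-247/7) = -733*(-7/247) = 5131/247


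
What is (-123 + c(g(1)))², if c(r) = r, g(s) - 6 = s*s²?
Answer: 13456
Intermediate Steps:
g(s) = 6 + s³ (g(s) = 6 + s*s² = 6 + s³)
(-123 + c(g(1)))² = (-123 + (6 + 1³))² = (-123 + (6 + 1))² = (-123 + 7)² = (-116)² = 13456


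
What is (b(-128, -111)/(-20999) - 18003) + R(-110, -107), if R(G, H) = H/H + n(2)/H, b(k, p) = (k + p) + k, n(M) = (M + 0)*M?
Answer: -40448612513/2246893 ≈ -18002.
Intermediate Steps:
n(M) = M² (n(M) = M*M = M²)
b(k, p) = p + 2*k
R(G, H) = 1 + 4/H (R(G, H) = H/H + 2²/H = 1 + 4/H)
(b(-128, -111)/(-20999) - 18003) + R(-110, -107) = ((-111 + 2*(-128))/(-20999) - 18003) + (4 - 107)/(-107) = ((-111 - 256)*(-1/20999) - 18003) - 1/107*(-103) = (-367*(-1/20999) - 18003) + 103/107 = (367/20999 - 18003) + 103/107 = -378044630/20999 + 103/107 = -40448612513/2246893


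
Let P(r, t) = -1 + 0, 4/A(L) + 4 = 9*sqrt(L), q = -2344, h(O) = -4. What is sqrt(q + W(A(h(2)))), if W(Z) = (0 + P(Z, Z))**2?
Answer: I*sqrt(2343) ≈ 48.405*I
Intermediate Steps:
A(L) = 4/(-4 + 9*sqrt(L))
P(r, t) = -1
W(Z) = 1 (W(Z) = (0 - 1)**2 = (-1)**2 = 1)
sqrt(q + W(A(h(2)))) = sqrt(-2344 + 1) = sqrt(-2343) = I*sqrt(2343)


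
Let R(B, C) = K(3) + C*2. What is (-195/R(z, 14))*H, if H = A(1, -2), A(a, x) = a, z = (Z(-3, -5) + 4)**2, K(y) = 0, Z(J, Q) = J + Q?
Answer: -195/28 ≈ -6.9643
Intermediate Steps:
z = 16 (z = ((-3 - 5) + 4)**2 = (-8 + 4)**2 = (-4)**2 = 16)
R(B, C) = 2*C (R(B, C) = 0 + C*2 = 0 + 2*C = 2*C)
H = 1
(-195/R(z, 14))*H = -195/(2*14)*1 = -195/28*1 = -195/28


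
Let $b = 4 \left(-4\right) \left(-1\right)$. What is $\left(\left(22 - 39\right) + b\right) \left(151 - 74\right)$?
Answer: $-77$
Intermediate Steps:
$b = 16$ ($b = \left(-16\right) \left(-1\right) = 16$)
$\left(\left(22 - 39\right) + b\right) \left(151 - 74\right) = \left(\left(22 - 39\right) + 16\right) \left(151 - 74\right) = \left(-17 + 16\right) 77 = \left(-1\right) 77 = -77$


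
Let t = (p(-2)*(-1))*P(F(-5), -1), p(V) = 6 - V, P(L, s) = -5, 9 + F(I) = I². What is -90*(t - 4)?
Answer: -3240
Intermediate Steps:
F(I) = -9 + I²
t = 40 (t = ((6 - 1*(-2))*(-1))*(-5) = ((6 + 2)*(-1))*(-5) = (8*(-1))*(-5) = -8*(-5) = 40)
-90*(t - 4) = -90*(40 - 4) = -90*36 = -3240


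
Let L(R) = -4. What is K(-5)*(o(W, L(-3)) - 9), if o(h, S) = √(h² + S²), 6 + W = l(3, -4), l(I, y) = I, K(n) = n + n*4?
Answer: 100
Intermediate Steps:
K(n) = 5*n (K(n) = n + 4*n = 5*n)
W = -3 (W = -6 + 3 = -3)
o(h, S) = √(S² + h²)
K(-5)*(o(W, L(-3)) - 9) = (5*(-5))*(√((-4)² + (-3)²) - 9) = -25*(√(16 + 9) - 9) = -25*(√25 - 9) = -25*(5 - 9) = -25*(-4) = 100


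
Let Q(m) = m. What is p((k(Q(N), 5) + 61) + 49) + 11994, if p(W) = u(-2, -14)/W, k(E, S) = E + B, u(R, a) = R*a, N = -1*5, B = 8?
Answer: 1355350/113 ≈ 11994.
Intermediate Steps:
N = -5
k(E, S) = 8 + E (k(E, S) = E + 8 = 8 + E)
p(W) = 28/W (p(W) = (-2*(-14))/W = 28/W)
p((k(Q(N), 5) + 61) + 49) + 11994 = 28/(((8 - 5) + 61) + 49) + 11994 = 28/((3 + 61) + 49) + 11994 = 28/(64 + 49) + 11994 = 28/113 + 11994 = 1355350/113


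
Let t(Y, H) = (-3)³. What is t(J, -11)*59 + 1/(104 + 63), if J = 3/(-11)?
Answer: -266030/167 ≈ -1593.0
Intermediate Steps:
J = -3/11 (J = 3*(-1/11) = -3/11 ≈ -0.27273)
t(Y, H) = -27
t(J, -11)*59 + 1/(104 + 63) = -27*59 + 1/(104 + 63) = -1593 + 1/167 = -266030/167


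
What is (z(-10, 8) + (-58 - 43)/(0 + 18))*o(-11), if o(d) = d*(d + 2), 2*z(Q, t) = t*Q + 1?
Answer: -4466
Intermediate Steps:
z(Q, t) = ½ + Q*t/2 (z(Q, t) = (t*Q + 1)/2 = (Q*t + 1)/2 = (1 + Q*t)/2 = ½ + Q*t/2)
o(d) = d*(2 + d)
(z(-10, 8) + (-58 - 43)/(0 + 18))*o(-11) = ((½ + (½)*(-10)*8) + (-58 - 43)/(0 + 18))*(-11*(2 - 11)) = ((½ - 40) - 101/18)*(-11*(-9)) = (-79/2 - 101*1/18)*99 = (-79/2 - 101/18)*99 = -406/9*99 = -4466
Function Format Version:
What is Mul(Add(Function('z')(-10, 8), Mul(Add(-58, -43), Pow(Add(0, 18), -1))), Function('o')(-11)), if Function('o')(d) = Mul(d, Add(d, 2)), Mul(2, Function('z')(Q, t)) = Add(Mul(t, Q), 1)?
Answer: -4466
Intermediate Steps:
Function('z')(Q, t) = Add(Rational(1, 2), Mul(Rational(1, 2), Q, t)) (Function('z')(Q, t) = Mul(Rational(1, 2), Add(Mul(t, Q), 1)) = Mul(Rational(1, 2), Add(Mul(Q, t), 1)) = Mul(Rational(1, 2), Add(1, Mul(Q, t))) = Add(Rational(1, 2), Mul(Rational(1, 2), Q, t)))
Function('o')(d) = Mul(d, Add(2, d))
Mul(Add(Function('z')(-10, 8), Mul(Add(-58, -43), Pow(Add(0, 18), -1))), Function('o')(-11)) = Mul(Add(Add(Rational(1, 2), Mul(Rational(1, 2), -10, 8)), Mul(Add(-58, -43), Pow(Add(0, 18), -1))), Mul(-11, Add(2, -11))) = Mul(Add(Add(Rational(1, 2), -40), Mul(-101, Pow(18, -1))), Mul(-11, -9)) = Mul(Add(Rational(-79, 2), Mul(-101, Rational(1, 18))), 99) = Mul(Add(Rational(-79, 2), Rational(-101, 18)), 99) = Mul(Rational(-406, 9), 99) = -4466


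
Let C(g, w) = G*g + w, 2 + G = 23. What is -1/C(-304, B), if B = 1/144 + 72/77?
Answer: 11088/70775347 ≈ 0.00015666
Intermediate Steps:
B = 10445/11088 (B = 1*(1/144) + 72*(1/77) = 1/144 + 72/77 = 10445/11088 ≈ 0.94201)
G = 21 (G = -2 + 23 = 21)
C(g, w) = w + 21*g (C(g, w) = 21*g + w = w + 21*g)
-1/C(-304, B) = -1/(10445/11088 + 21*(-304)) = -1/(10445/11088 - 6384) = -1/(-70775347/11088) = -1*(-11088/70775347) = 11088/70775347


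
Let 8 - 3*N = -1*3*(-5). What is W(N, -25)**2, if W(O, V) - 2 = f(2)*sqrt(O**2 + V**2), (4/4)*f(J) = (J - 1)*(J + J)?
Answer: 90820/9 + 16*sqrt(5674)/3 ≈ 10493.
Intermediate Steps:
N = -7/3 (N = 8/3 - (-1*3)*(-5)/3 = 8/3 - (-1)*(-5) = 8/3 - 1/3*15 = 8/3 - 5 = -7/3 ≈ -2.3333)
f(J) = 2*J*(-1 + J) (f(J) = (J - 1)*(J + J) = (-1 + J)*(2*J) = 2*J*(-1 + J))
W(O, V) = 2 + 4*sqrt(O**2 + V**2) (W(O, V) = 2 + (2*2*(-1 + 2))*sqrt(O**2 + V**2) = 2 + (2*2*1)*sqrt(O**2 + V**2) = 2 + 4*sqrt(O**2 + V**2))
W(N, -25)**2 = (2 + 4*sqrt((-7/3)**2 + (-25)**2))**2 = (2 + 4*sqrt(49/9 + 625))**2 = (2 + 4*sqrt(5674/9))**2 = (2 + 4*(sqrt(5674)/3))**2 = (2 + 4*sqrt(5674)/3)**2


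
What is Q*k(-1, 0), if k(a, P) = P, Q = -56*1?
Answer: 0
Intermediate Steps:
Q = -56
Q*k(-1, 0) = -56*0 = 0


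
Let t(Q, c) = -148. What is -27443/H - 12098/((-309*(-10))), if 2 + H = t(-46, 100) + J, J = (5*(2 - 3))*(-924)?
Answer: -1543077/153470 ≈ -10.055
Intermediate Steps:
J = 4620 (J = (5*(-1))*(-924) = -5*(-924) = 4620)
H = 4470 (H = -2 + (-148 + 4620) = -2 + 4472 = 4470)
-27443/H - 12098/((-309*(-10))) = -27443/4470 - 12098/((-309*(-10))) = -27443*1/4470 - 12098/3090 = -27443/4470 - 12098*1/3090 = -27443/4470 - 6049/1545 = -1543077/153470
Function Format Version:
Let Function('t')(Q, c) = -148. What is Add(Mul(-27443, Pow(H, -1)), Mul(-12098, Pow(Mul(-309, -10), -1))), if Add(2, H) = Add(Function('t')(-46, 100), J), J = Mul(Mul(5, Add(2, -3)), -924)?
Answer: Rational(-1543077, 153470) ≈ -10.055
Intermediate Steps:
J = 4620 (J = Mul(Mul(5, -1), -924) = Mul(-5, -924) = 4620)
H = 4470 (H = Add(-2, Add(-148, 4620)) = Add(-2, 4472) = 4470)
Add(Mul(-27443, Pow(H, -1)), Mul(-12098, Pow(Mul(-309, -10), -1))) = Add(Mul(-27443, Pow(4470, -1)), Mul(-12098, Pow(Mul(-309, -10), -1))) = Add(Mul(-27443, Rational(1, 4470)), Mul(-12098, Pow(3090, -1))) = Add(Rational(-27443, 4470), Mul(-12098, Rational(1, 3090))) = Add(Rational(-27443, 4470), Rational(-6049, 1545)) = Rational(-1543077, 153470)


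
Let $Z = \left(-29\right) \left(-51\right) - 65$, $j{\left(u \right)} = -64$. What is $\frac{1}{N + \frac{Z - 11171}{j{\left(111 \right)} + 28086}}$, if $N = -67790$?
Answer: $- \frac{28022}{1899621137} \approx -1.4751 \cdot 10^{-5}$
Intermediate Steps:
$Z = 1414$ ($Z = 1479 - 65 = 1414$)
$\frac{1}{N + \frac{Z - 11171}{j{\left(111 \right)} + 28086}} = \frac{1}{-67790 + \frac{1414 - 11171}{-64 + 28086}} = \frac{1}{-67790 - \frac{9757}{28022}} = \frac{1}{- \frac{1899621137}{28022}} = - \frac{28022}{1899621137}$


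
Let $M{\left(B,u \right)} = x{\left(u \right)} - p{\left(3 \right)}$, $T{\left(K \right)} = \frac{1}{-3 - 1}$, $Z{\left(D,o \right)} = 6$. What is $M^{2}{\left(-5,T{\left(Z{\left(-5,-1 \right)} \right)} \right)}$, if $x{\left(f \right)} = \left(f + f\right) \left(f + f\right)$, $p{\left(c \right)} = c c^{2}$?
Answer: $\frac{11449}{16} \approx 715.56$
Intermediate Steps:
$p{\left(c \right)} = c^{3}$
$T{\left(K \right)} = - \frac{1}{4}$ ($T{\left(K \right)} = \frac{1}{-4} = - \frac{1}{4}$)
$x{\left(f \right)} = 4 f^{2}$ ($x{\left(f \right)} = 2 f 2 f = 4 f^{2}$)
$M{\left(B,u \right)} = -27 + 4 u^{2}$ ($M{\left(B,u \right)} = 4 u^{2} - 3^{3} = 4 u^{2} - 27 = -27 + 4 u^{2}$)
$M^{2}{\left(-5,T{\left(Z{\left(-5,-1 \right)} \right)} \right)} = \left(-27 + 4 \left(- \frac{1}{4}\right)^{2}\right)^{2} = \left(-27 + 4 \cdot \frac{1}{16}\right)^{2} = \left(-27 + \frac{1}{4}\right)^{2} = \left(- \frac{107}{4}\right)^{2} = \frac{11449}{16}$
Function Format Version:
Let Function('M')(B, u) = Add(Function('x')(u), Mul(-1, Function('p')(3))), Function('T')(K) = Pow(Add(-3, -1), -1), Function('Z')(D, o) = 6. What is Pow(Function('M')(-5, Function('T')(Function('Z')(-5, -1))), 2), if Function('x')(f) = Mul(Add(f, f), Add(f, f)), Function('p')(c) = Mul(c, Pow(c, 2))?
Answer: Rational(11449, 16) ≈ 715.56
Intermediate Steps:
Function('p')(c) = Pow(c, 3)
Function('T')(K) = Rational(-1, 4) (Function('T')(K) = Pow(-4, -1) = Rational(-1, 4))
Function('x')(f) = Mul(4, Pow(f, 2)) (Function('x')(f) = Mul(Mul(2, f), Mul(2, f)) = Mul(4, Pow(f, 2)))
Function('M')(B, u) = Add(-27, Mul(4, Pow(u, 2))) (Function('M')(B, u) = Add(Mul(4, Pow(u, 2)), Mul(-1, Pow(3, 3))) = Add(Mul(4, Pow(u, 2)), Mul(-1, 27)) = Add(Mul(4, Pow(u, 2)), -27) = Add(-27, Mul(4, Pow(u, 2))))
Pow(Function('M')(-5, Function('T')(Function('Z')(-5, -1))), 2) = Pow(Add(-27, Mul(4, Pow(Rational(-1, 4), 2))), 2) = Pow(Add(-27, Mul(4, Rational(1, 16))), 2) = Pow(Add(-27, Rational(1, 4)), 2) = Pow(Rational(-107, 4), 2) = Rational(11449, 16)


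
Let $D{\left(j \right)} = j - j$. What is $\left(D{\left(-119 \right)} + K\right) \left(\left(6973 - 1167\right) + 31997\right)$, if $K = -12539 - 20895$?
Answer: $-1263905502$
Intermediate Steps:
$D{\left(j \right)} = 0$
$K = -33434$ ($K = -12539 - 20895 = -33434$)
$\left(D{\left(-119 \right)} + K\right) \left(\left(6973 - 1167\right) + 31997\right) = \left(0 - 33434\right) \left(\left(6973 - 1167\right) + 31997\right) = - 33434 \left(5806 + 31997\right) = \left(-33434\right) 37803 = -1263905502$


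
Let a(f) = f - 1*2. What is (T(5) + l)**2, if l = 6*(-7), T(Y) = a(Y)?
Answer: 1521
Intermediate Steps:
a(f) = -2 + f (a(f) = f - 2 = -2 + f)
T(Y) = -2 + Y
l = -42
(T(5) + l)**2 = ((-2 + 5) - 42)**2 = (3 - 42)**2 = (-39)**2 = 1521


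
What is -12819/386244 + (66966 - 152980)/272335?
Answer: -12237817927/35062586580 ≈ -0.34903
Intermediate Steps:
-12819/386244 + (66966 - 152980)/272335 = -12819*1/386244 - 86014*1/272335 = -4273/128748 - 86014/272335 = -12237817927/35062586580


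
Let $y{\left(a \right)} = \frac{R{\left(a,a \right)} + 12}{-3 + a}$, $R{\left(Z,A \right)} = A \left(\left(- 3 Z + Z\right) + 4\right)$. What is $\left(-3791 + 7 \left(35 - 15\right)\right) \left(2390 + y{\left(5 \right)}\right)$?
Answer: $-8693031$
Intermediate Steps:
$R{\left(Z,A \right)} = A \left(4 - 2 Z\right)$ ($R{\left(Z,A \right)} = A \left(- 2 Z + 4\right) = A \left(4 - 2 Z\right)$)
$y{\left(a \right)} = \frac{12 + 2 a \left(2 - a\right)}{-3 + a}$ ($y{\left(a \right)} = \frac{2 a \left(2 - a\right) + 12}{-3 + a} = \frac{12 + 2 a \left(2 - a\right)}{-3 + a}$)
$\left(-3791 + 7 \left(35 - 15\right)\right) \left(2390 + y{\left(5 \right)}\right) = \left(-3791 + 7 \left(35 - 15\right)\right) \left(2390 + \frac{2 \left(6 - 5 \left(-2 + 5\right)\right)}{-3 + 5}\right) = \left(-3791 + 7 \cdot 20\right) \left(2390 + \frac{2 \left(6 - 5 \cdot 3\right)}{2}\right) = \left(-3791 + 140\right) \left(2390 + 2 \cdot \frac{1}{2} \left(6 - 15\right)\right) = - 3651 \left(2390 + 2 \cdot \frac{1}{2} \left(-9\right)\right) = - 3651 \left(2390 - 9\right) = \left(-3651\right) 2381 = -8693031$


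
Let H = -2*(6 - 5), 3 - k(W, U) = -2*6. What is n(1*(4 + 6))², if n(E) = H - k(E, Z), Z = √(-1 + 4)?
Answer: 289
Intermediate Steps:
Z = √3 ≈ 1.7320
k(W, U) = 15 (k(W, U) = 3 - (-2)*6 = 3 - 1*(-12) = 3 + 12 = 15)
H = -2 (H = -2*1 = -2)
n(E) = -17 (n(E) = -2 - 1*15 = -2 - 15 = -17)
n(1*(4 + 6))² = (-17)² = 289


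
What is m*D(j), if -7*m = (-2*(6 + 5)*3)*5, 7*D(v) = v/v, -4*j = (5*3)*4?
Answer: 330/49 ≈ 6.7347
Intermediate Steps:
j = -15 (j = -5*3*4/4 = -15*4/4 = -1/4*60 = -15)
D(v) = 1/7 (D(v) = (v/v)/7 = (1/7)*1 = 1/7)
m = 330/7 (m = --2*(6 + 5)*3*5/7 = --2*11*3*5/7 = -(-22*3)*5/7 = -(-66)*5/7 = -1/7*(-330) = 330/7 ≈ 47.143)
m*D(j) = (330/7)*(1/7) = 330/49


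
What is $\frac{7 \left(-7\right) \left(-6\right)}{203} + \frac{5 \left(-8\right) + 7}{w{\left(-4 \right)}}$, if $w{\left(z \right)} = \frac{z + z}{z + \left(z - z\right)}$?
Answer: $- \frac{873}{58} \approx -15.052$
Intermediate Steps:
$w{\left(z \right)} = 2$ ($w{\left(z \right)} = \frac{2 z}{z + 0} = \frac{2 z}{z} = 2$)
$\frac{7 \left(-7\right) \left(-6\right)}{203} + \frac{5 \left(-8\right) + 7}{w{\left(-4 \right)}} = \frac{7 \left(-7\right) \left(-6\right)}{203} + \frac{5 \left(-8\right) + 7}{2} = \left(-49\right) \left(-6\right) \frac{1}{203} + \left(-40 + 7\right) \frac{1}{2} = 294 \cdot \frac{1}{203} - \frac{33}{2} = \frac{42}{29} - \frac{33}{2} = - \frac{873}{58}$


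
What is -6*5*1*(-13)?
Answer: 390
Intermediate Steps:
-6*5*1*(-13) = -30*(-13) = -6*(-65) = 390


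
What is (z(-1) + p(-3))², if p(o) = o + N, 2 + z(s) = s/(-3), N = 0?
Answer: 196/9 ≈ 21.778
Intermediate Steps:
z(s) = -2 - s/3 (z(s) = -2 + s/(-3) = -2 + s*(-⅓) = -2 - s/3)
p(o) = o (p(o) = o + 0 = o)
(z(-1) + p(-3))² = ((-2 - ⅓*(-1)) - 3)² = ((-2 + ⅓) - 3)² = (-5/3 - 3)² = (-14/3)² = 196/9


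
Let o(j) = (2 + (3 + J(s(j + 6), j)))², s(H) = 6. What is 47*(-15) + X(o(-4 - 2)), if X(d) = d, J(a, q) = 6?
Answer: -584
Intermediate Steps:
o(j) = 121 (o(j) = (2 + (3 + 6))² = (2 + 9)² = 11² = 121)
47*(-15) + X(o(-4 - 2)) = 47*(-15) + 121 = -705 + 121 = -584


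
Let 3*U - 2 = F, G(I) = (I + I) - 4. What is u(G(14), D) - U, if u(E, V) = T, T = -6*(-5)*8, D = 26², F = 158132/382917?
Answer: 274776274/1148751 ≈ 239.20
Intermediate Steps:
G(I) = -4 + 2*I (G(I) = 2*I - 4 = -4 + 2*I)
F = 158132/382917 (F = 158132*(1/382917) = 158132/382917 ≈ 0.41297)
U = 923966/1148751 (U = ⅔ + (⅓)*(158132/382917) = ⅔ + 158132/1148751 = 923966/1148751 ≈ 0.80432)
D = 676
T = 240 (T = 30*8 = 240)
u(E, V) = 240
u(G(14), D) - U = 240 - 1*923966/1148751 = 240 - 923966/1148751 = 274776274/1148751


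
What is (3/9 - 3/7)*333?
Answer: -222/7 ≈ -31.714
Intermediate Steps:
(3/9 - 3/7)*333 = (3*(1/9) - 3*1/7)*333 = (1/3 - 3/7)*333 = -2/21*333 = -222/7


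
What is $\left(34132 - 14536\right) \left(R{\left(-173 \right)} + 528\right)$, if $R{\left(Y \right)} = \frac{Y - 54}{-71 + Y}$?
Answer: $\frac{632260041}{61} \approx 1.0365 \cdot 10^{7}$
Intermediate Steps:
$R{\left(Y \right)} = \frac{-54 + Y}{-71 + Y}$
$\left(34132 - 14536\right) \left(R{\left(-173 \right)} + 528\right) = \left(34132 - 14536\right) \left(\frac{-54 - 173}{-71 - 173} + 528\right) = 19596 \left(\frac{1}{-244} \left(-227\right) + 528\right) = 19596 \left(\left(- \frac{1}{244}\right) \left(-227\right) + 528\right) = 19596 \left(\frac{227}{244} + 528\right) = 19596 \cdot \frac{129059}{244} = \frac{632260041}{61}$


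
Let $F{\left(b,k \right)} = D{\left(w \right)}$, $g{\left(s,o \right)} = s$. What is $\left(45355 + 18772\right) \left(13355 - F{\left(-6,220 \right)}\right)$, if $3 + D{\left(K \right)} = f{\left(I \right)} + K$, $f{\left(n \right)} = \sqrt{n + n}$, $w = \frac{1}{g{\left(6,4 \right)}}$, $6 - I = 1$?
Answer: $\frac{5139586669}{6} - 64127 \sqrt{10} \approx 8.5639 \cdot 10^{8}$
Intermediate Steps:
$I = 5$ ($I = 6 - 1 = 5$)
$w = \frac{1}{6} \approx 0.16667$
$f{\left(n \right)} = \sqrt{2} \sqrt{n}$ ($f{\left(n \right)} = \sqrt{2 n} = \sqrt{2} \sqrt{n}$)
$D{\left(K \right)} = -3 + K + \sqrt{10}$ ($D{\left(K \right)} = -3 + \left(\sqrt{2} \sqrt{5} + K\right) = -3 + \left(\sqrt{10} + K\right) = -3 + \left(K + \sqrt{10}\right) = -3 + K + \sqrt{10}$)
$F{\left(b,k \right)} = - \frac{17}{6} + \sqrt{10}$ ($F{\left(b,k \right)} = -3 + \frac{1}{6} + \sqrt{10} = - \frac{17}{6} + \sqrt{10}$)
$\left(45355 + 18772\right) \left(13355 - F{\left(-6,220 \right)}\right) = \left(45355 + 18772\right) \left(13355 - \left(- \frac{17}{6} + \sqrt{10}\right)\right) = 64127 \left(13355 + \left(\frac{17}{6} - \sqrt{10}\right)\right) = 64127 \left(\frac{80147}{6} - \sqrt{10}\right) = \frac{5139586669}{6} - 64127 \sqrt{10}$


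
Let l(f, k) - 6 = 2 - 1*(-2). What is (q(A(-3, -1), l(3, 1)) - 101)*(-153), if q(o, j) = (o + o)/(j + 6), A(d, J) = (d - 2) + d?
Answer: 15606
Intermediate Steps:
l(f, k) = 10 (l(f, k) = 6 + (2 - 1*(-2)) = 6 + (2 + 2) = 6 + 4 = 10)
A(d, J) = -2 + 2*d (A(d, J) = (-2 + d) + d = -2 + 2*d)
q(o, j) = 2*o/(6 + j) (q(o, j) = (2*o)/(6 + j) = 2*o/(6 + j))
(q(A(-3, -1), l(3, 1)) - 101)*(-153) = (2*(-2 + 2*(-3))/(6 + 10) - 101)*(-153) = (2*(-2 - 6)/16 - 101)*(-153) = (2*(-8)*(1/16) - 101)*(-153) = (-1 - 101)*(-153) = -102*(-153) = 15606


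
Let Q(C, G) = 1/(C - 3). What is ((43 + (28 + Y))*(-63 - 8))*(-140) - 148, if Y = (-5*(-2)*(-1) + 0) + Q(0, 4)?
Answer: 1808636/3 ≈ 6.0288e+5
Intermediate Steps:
Q(C, G) = 1/(-3 + C)
Y = -31/3 (Y = (-5*(-2)*(-1) + 0) + 1/(-3 + 0) = (10*(-1) + 0) + 1/(-3) = (-10 + 0) - ⅓ = -10 - ⅓ = -31/3 ≈ -10.333)
((43 + (28 + Y))*(-63 - 8))*(-140) - 148 = ((43 + (28 - 31/3))*(-63 - 8))*(-140) - 148 = ((43 + 53/3)*(-71))*(-140) - 148 = ((182/3)*(-71))*(-140) - 148 = -12922/3*(-140) - 148 = 1809080/3 - 148 = 1808636/3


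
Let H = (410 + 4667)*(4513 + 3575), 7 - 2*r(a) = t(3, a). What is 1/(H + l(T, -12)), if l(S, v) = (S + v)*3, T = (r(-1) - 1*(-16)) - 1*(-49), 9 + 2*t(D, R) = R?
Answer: 1/41062953 ≈ 2.4353e-8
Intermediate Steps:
t(D, R) = -9/2 + R/2
r(a) = 23/4 - a/4 (r(a) = 7/2 - (-9/2 + a/2)/2 = 7/2 + (9/4 - a/4) = 23/4 - a/4)
H = 41062776 (H = 5077*8088 = 41062776)
T = 71 (T = ((23/4 - 1/4*(-1)) - 1*(-16)) - 1*(-49) = ((23/4 + 1/4) + 16) + 49 = (6 + 16) + 49 = 22 + 49 = 71)
l(S, v) = 3*S + 3*v
1/(H + l(T, -12)) = 1/(41062776 + (3*71 + 3*(-12))) = 1/(41062776 + (213 - 36)) = 1/(41062776 + 177) = 1/41062953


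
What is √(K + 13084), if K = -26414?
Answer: I*√13330 ≈ 115.46*I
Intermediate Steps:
√(K + 13084) = √(-26414 + 13084) = √(-13330) = I*√13330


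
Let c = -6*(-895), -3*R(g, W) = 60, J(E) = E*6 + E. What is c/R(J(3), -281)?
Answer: -537/2 ≈ -268.50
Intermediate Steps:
J(E) = 7*E (J(E) = 6*E + E = 7*E)
R(g, W) = -20 (R(g, W) = -⅓*60 = -20)
c = 5370
c/R(J(3), -281) = 5370/(-20) = 5370*(-1/20) = -537/2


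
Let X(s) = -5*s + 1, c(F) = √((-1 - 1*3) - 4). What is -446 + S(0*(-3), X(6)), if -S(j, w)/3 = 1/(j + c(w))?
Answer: -446 + 3*I*√2/4 ≈ -446.0 + 1.0607*I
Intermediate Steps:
c(F) = 2*I*√2 (c(F) = √((-1 - 3) - 4) = √(-4 - 4) = √(-8) = 2*I*√2)
X(s) = 1 - 5*s
S(j, w) = -3/(j + 2*I*√2)
-446 + S(0*(-3), X(6)) = -446 - 3/(0*(-3) + 2*I*√2) = -446 - 3/(0 + 2*I*√2) = -446 - 3*(-I*√2/4) = -446 - (-3)*I*√2/4 = -446 + 3*I*√2/4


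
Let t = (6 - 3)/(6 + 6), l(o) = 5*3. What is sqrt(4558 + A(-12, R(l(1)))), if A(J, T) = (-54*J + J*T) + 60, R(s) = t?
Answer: sqrt(5263) ≈ 72.547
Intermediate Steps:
l(o) = 15
t = 1/4 (t = 3/12 = 3*(1/12) = 1/4 ≈ 0.25000)
R(s) = 1/4
A(J, T) = 60 - 54*J + J*T
sqrt(4558 + A(-12, R(l(1)))) = sqrt(4558 + (60 - 54*(-12) - 12*1/4)) = sqrt(4558 + (60 + 648 - 3)) = sqrt(4558 + 705) = sqrt(5263)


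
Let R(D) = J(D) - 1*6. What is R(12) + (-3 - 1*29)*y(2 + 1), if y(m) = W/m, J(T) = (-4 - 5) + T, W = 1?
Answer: -41/3 ≈ -13.667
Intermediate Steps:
J(T) = -9 + T
y(m) = 1/m
R(D) = -15 + D (R(D) = (-9 + D) - 1*6 = (-9 + D) - 6 = -15 + D)
R(12) + (-3 - 1*29)*y(2 + 1) = (-15 + 12) + (-3 - 1*29)/(2 + 1) = -3 + (-3 - 29)/3 = -3 - 32*⅓ = -3 - 32/3 = -41/3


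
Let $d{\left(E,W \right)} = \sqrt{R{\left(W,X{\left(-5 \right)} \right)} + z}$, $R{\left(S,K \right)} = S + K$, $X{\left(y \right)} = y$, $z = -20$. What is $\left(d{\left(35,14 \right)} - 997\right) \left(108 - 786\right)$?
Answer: $675966 - 678 i \sqrt{11} \approx 6.7597 \cdot 10^{5} - 2248.7 i$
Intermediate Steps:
$R{\left(S,K \right)} = K + S$
$d{\left(E,W \right)} = \sqrt{-25 + W}$ ($d{\left(E,W \right)} = \sqrt{\left(-5 + W\right) - 20} = \sqrt{-25 + W}$)
$\left(d{\left(35,14 \right)} - 997\right) \left(108 - 786\right) = \left(\sqrt{-25 + 14} - 997\right) \left(108 - 786\right) = \left(\sqrt{-11} - 997\right) \left(-678\right) = \left(i \sqrt{11} - 997\right) \left(-678\right) = \left(-997 + i \sqrt{11}\right) \left(-678\right) = 675966 - 678 i \sqrt{11}$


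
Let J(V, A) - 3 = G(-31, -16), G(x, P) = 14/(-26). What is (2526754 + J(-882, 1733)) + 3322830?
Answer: 76044624/13 ≈ 5.8496e+6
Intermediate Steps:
G(x, P) = -7/13 (G(x, P) = 14*(-1/26) = -7/13)
J(V, A) = 32/13 (J(V, A) = 3 - 7/13 = 32/13)
(2526754 + J(-882, 1733)) + 3322830 = (2526754 + 32/13) + 3322830 = 32847834/13 + 3322830 = 76044624/13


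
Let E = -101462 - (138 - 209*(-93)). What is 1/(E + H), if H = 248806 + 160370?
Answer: 1/288139 ≈ 3.4705e-6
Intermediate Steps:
H = 409176
E = -121037 (E = -101462 - (138 + 19437) = -101462 - 1*19575 = -101462 - 19575 = -121037)
1/(E + H) = 1/(-121037 + 409176) = 1/288139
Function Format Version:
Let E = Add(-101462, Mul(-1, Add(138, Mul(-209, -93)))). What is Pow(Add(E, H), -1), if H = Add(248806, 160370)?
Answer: Rational(1, 288139) ≈ 3.4705e-6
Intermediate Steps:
H = 409176
E = -121037 (E = Add(-101462, Mul(-1, Add(138, 19437))) = Add(-101462, Mul(-1, 19575)) = Add(-101462, -19575) = -121037)
Pow(Add(E, H), -1) = Pow(Add(-121037, 409176), -1) = Pow(288139, -1) = Rational(1, 288139)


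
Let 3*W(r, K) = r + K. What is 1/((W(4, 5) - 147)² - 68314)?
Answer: -1/47578 ≈ -2.1018e-5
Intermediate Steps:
W(r, K) = K/3 + r/3 (W(r, K) = (r + K)/3 = (K + r)/3 = K/3 + r/3)
1/((W(4, 5) - 147)² - 68314) = 1/((((⅓)*5 + (⅓)*4) - 147)² - 68314) = 1/(((5/3 + 4/3) - 147)² - 68314) = 1/((3 - 147)² - 68314) = 1/((-144)² - 68314) = 1/(20736 - 68314) = 1/(-47578) = -1/47578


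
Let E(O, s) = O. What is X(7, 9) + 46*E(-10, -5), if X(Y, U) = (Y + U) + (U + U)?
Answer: -426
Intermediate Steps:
X(Y, U) = Y + 3*U (X(Y, U) = (U + Y) + 2*U = Y + 3*U)
X(7, 9) + 46*E(-10, -5) = (7 + 3*9) + 46*(-10) = (7 + 27) - 460 = 34 - 460 = -426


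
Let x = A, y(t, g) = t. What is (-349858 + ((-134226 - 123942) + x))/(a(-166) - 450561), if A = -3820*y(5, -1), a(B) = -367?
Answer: 313563/225464 ≈ 1.3907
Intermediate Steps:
A = -19100 (A = -3820*5 = -19100)
x = -19100
(-349858 + ((-134226 - 123942) + x))/(a(-166) - 450561) = (-349858 + ((-134226 - 123942) - 19100))/(-367 - 450561) = (-349858 + (-258168 - 19100))/(-450928) = (-349858 - 277268)*(-1/450928) = -627126*(-1/450928) = 313563/225464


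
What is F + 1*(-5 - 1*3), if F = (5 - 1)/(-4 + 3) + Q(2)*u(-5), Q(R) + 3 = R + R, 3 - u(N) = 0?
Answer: -9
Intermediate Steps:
u(N) = 3 (u(N) = 3 - 1*0 = 3 + 0 = 3)
Q(R) = -3 + 2*R (Q(R) = -3 + (R + R) = -3 + 2*R)
F = -1 (F = (5 - 1)/(-4 + 3) + (-3 + 2*2)*3 = 4/(-1) + (-3 + 4)*3 = 4*(-1) + 1*3 = -4 + 3 = -1)
F + 1*(-5 - 1*3) = -1 + 1*(-5 - 1*3) = -1 + 1*(-5 - 3) = -1 + 1*(-8) = -1 - 8 = -9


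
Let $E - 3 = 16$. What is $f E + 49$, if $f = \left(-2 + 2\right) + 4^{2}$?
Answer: $353$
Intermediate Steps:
$E = 19$ ($E = 3 + 16 = 19$)
$f = 16$ ($f = 0 + 16 = 16$)
$f E + 49 = 16 \cdot 19 + 49 = 304 + 49 = 353$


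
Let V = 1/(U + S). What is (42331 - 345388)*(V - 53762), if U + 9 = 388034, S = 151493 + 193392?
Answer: 11941266302279883/732910 ≈ 1.6293e+10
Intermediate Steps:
S = 344885
U = 388025 (U = -9 + 388034 = 388025)
V = 1/732910 (V = 1/(388025 + 344885) = 1/732910 ≈ 1.3644e-6)
(42331 - 345388)*(V - 53762) = (42331 - 345388)*(1/732910 - 53762) = -303057*(-39402707419/732910) = 11941266302279883/732910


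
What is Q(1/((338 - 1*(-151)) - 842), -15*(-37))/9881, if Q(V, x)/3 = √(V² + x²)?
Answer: 3*√38382687226/3487993 ≈ 0.16851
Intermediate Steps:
Q(V, x) = 3*√(V² + x²)
Q(1/((338 - 1*(-151)) - 842), -15*(-37))/9881 = (3*√((1/((338 - 1*(-151)) - 842))² + (-15*(-37))²))/9881 = (3*√((1/((338 + 151) - 842))² + 555²))*(1/9881) = (3*√((1/(489 - 842))² + 308025))*(1/9881) = (3*√((1/(-353))² + 308025))*(1/9881) = (3*√((-1/353)² + 308025))*(1/9881) = (3*√(1/124609 + 308025))*(1/9881) = (3*√(38382687226/124609))*(1/9881) = (3*(√38382687226/353))*(1/9881) = (3*√38382687226/353)*(1/9881) = 3*√38382687226/3487993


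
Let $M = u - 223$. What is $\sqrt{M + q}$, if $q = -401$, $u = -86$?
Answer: $i \sqrt{710} \approx 26.646 i$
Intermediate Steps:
$M = -309$ ($M = -86 - 223 = -309$)
$\sqrt{M + q} = \sqrt{-309 - 401} = \sqrt{-710} = i \sqrt{710}$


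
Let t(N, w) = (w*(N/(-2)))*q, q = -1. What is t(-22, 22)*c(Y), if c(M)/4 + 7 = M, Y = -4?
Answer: 10648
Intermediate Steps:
t(N, w) = N*w/2 (t(N, w) = (w*(N/(-2)))*(-1) = (w*(N*(-1/2)))*(-1) = (w*(-N/2))*(-1) = -N*w/2*(-1) = N*w/2)
c(M) = -28 + 4*M
t(-22, 22)*c(Y) = ((1/2)*(-22)*22)*(-28 + 4*(-4)) = -242*(-28 - 16) = -242*(-44) = 10648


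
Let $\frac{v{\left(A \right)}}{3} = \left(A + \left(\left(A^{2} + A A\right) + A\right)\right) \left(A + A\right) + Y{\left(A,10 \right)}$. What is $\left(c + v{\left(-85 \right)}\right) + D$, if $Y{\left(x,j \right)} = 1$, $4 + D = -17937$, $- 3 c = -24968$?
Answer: $- \frac{21877246}{3} \approx -7.2924 \cdot 10^{6}$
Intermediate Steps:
$c = \frac{24968}{3}$ ($c = \left(- \frac{1}{3}\right) \left(-24968\right) = \frac{24968}{3} \approx 8322.7$)
$D = -17941$ ($D = -4 - 17937 = -17941$)
$v{\left(A \right)} = 3 + 6 A \left(2 A + 2 A^{2}\right)$ ($v{\left(A \right)} = 3 \left(\left(A + \left(\left(A^{2} + A A\right) + A\right)\right) \left(A + A\right) + 1\right) = 3 \left(\left(A + \left(\left(A^{2} + A^{2}\right) + A\right)\right) 2 A + 1\right) = 3 \left(\left(A + \left(2 A^{2} + A\right)\right) 2 A + 1\right) = 3 \left(\left(A + \left(A + 2 A^{2}\right)\right) 2 A + 1\right) = 3 \left(\left(2 A + 2 A^{2}\right) 2 A + 1\right) = 3 \left(2 A \left(2 A + 2 A^{2}\right) + 1\right) = 3 \left(1 + 2 A \left(2 A + 2 A^{2}\right)\right) = 3 + 6 A \left(2 A + 2 A^{2}\right)$)
$\left(c + v{\left(-85 \right)}\right) + D = \left(\frac{24968}{3} + \left(3 + 12 \left(-85\right)^{2} + 12 \left(-85\right)^{3}\right)\right) - 17941 = \left(\frac{24968}{3} + \left(3 + 12 \cdot 7225 + 12 \left(-614125\right)\right)\right) - 17941 = \left(\frac{24968}{3} + \left(3 + 86700 - 7369500\right)\right) - 17941 = \left(\frac{24968}{3} - 7282797\right) - 17941 = - \frac{21823423}{3} - 17941 = - \frac{21877246}{3}$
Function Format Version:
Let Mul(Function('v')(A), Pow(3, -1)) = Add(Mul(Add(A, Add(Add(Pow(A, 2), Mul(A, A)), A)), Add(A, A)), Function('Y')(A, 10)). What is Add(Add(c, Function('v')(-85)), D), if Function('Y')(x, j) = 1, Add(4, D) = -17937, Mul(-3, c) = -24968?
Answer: Rational(-21877246, 3) ≈ -7.2924e+6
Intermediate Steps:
c = Rational(24968, 3) (c = Mul(Rational(-1, 3), -24968) = Rational(24968, 3) ≈ 8322.7)
D = -17941 (D = Add(-4, -17937) = -17941)
Function('v')(A) = Add(3, Mul(6, A, Add(Mul(2, A), Mul(2, Pow(A, 2))))) (Function('v')(A) = Mul(3, Add(Mul(Add(A, Add(Add(Pow(A, 2), Mul(A, A)), A)), Add(A, A)), 1)) = Mul(3, Add(Mul(Add(A, Add(Add(Pow(A, 2), Pow(A, 2)), A)), Mul(2, A)), 1)) = Mul(3, Add(Mul(Add(A, Add(Mul(2, Pow(A, 2)), A)), Mul(2, A)), 1)) = Mul(3, Add(Mul(Add(A, Add(A, Mul(2, Pow(A, 2)))), Mul(2, A)), 1)) = Mul(3, Add(Mul(Add(Mul(2, A), Mul(2, Pow(A, 2))), Mul(2, A)), 1)) = Mul(3, Add(Mul(2, A, Add(Mul(2, A), Mul(2, Pow(A, 2)))), 1)) = Mul(3, Add(1, Mul(2, A, Add(Mul(2, A), Mul(2, Pow(A, 2)))))) = Add(3, Mul(6, A, Add(Mul(2, A), Mul(2, Pow(A, 2))))))
Add(Add(c, Function('v')(-85)), D) = Add(Add(Rational(24968, 3), Add(3, Mul(12, Pow(-85, 2)), Mul(12, Pow(-85, 3)))), -17941) = Add(Add(Rational(24968, 3), Add(3, Mul(12, 7225), Mul(12, -614125))), -17941) = Add(Add(Rational(24968, 3), Add(3, 86700, -7369500)), -17941) = Add(Add(Rational(24968, 3), -7282797), -17941) = Add(Rational(-21823423, 3), -17941) = Rational(-21877246, 3)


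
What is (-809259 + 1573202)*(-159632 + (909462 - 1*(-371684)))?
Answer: 856772769702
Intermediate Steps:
(-809259 + 1573202)*(-159632 + (909462 - 1*(-371684))) = 763943*(-159632 + (909462 + 371684)) = 763943*(-159632 + 1281146) = 763943*1121514 = 856772769702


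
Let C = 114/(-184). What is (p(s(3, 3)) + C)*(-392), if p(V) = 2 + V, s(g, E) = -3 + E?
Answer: -12446/23 ≈ -541.13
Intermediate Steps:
C = -57/92 (C = 114*(-1/184) = -57/92 ≈ -0.61957)
(p(s(3, 3)) + C)*(-392) = ((2 + (-3 + 3)) - 57/92)*(-392) = ((2 + 0) - 57/92)*(-392) = (2 - 57/92)*(-392) = (127/92)*(-392) = -12446/23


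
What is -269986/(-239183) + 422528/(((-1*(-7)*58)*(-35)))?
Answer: -6944643826/242770745 ≈ -28.606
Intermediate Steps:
-269986/(-239183) + 422528/(((-1*(-7)*58)*(-35))) = -269986*(-1/239183) + 422528/(((7*58)*(-35))) = 269986/239183 + 422528/((406*(-35))) = 269986/239183 + 422528/(-14210) = 269986/239183 + 422528*(-1/14210) = 269986/239183 - 211264/7105 = -6944643826/242770745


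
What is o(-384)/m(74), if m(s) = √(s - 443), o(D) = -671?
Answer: 671*I*√41/123 ≈ 34.931*I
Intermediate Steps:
m(s) = √(-443 + s)
o(-384)/m(74) = -671/√(-443 + 74) = -671*(-I*√41/123) = -(-671)*I*√41/123 = 671*I*√41/123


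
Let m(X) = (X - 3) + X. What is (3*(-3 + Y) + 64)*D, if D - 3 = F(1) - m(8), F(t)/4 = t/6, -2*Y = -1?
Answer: -1582/3 ≈ -527.33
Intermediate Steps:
Y = ½ (Y = -½*(-1) = ½ ≈ 0.50000)
m(X) = -3 + 2*X (m(X) = (-3 + X) + X = -3 + 2*X)
F(t) = 2*t/3 (F(t) = 4*(t/6) = 2*t/3)
D = -28/3 (D = 3 + ((⅔)*1 - (-3 + 2*8)) = 3 + (⅔ - (-3 + 16)) = 3 + (⅔ - 1*13) = 3 + (⅔ - 13) = 3 - 37/3 = -28/3 ≈ -9.3333)
(3*(-3 + Y) + 64)*D = (3*(-3 + ½) + 64)*(-28/3) = (3*(-5/2) + 64)*(-28/3) = (-15/2 + 64)*(-28/3) = (113/2)*(-28/3) = -1582/3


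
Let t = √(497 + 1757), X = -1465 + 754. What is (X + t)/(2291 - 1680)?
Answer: -711/611 + 7*√46/611 ≈ -1.0860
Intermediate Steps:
X = -711
t = 7*√46 (t = √2254 = 7*√46 ≈ 47.476)
(X + t)/(2291 - 1680) = (-711 + 7*√46)/(2291 - 1680) = (-711 + 7*√46)/611 = (-711 + 7*√46)*(1/611) = -711/611 + 7*√46/611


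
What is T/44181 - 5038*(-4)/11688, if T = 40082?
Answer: 56617247/21516147 ≈ 2.6314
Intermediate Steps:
T/44181 - 5038*(-4)/11688 = 40082/44181 - 5038*(-4)/11688 = 40082*(1/44181) + 20152*(1/11688) = 40082/44181 + 2519/1461 = 56617247/21516147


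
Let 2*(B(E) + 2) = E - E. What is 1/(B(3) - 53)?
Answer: -1/55 ≈ -0.018182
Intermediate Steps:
B(E) = -2 (B(E) = -2 + (E - E)/2 = -2 + (1/2)*0 = -2 + 0 = -2)
1/(B(3) - 53) = 1/(-2 - 53) = 1/(-55) = -1/55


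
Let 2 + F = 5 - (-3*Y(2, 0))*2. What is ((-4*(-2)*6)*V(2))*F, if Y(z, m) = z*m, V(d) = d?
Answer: 288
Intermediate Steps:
Y(z, m) = m*z
F = 3 (F = -2 + (5 - (-0*2)*2) = -2 + (5 - (-3*0)*2) = -2 + (5 - 0*2) = -2 + (5 - 1*0) = -2 + (5 + 0) = -2 + 5 = 3)
((-4*(-2)*6)*V(2))*F = ((-4*(-2)*6)*2)*3 = ((8*6)*2)*3 = (48*2)*3 = 96*3 = 288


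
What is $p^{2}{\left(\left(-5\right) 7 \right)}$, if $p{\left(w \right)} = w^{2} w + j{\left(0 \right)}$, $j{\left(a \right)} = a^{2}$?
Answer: $1838265625$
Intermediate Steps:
$p{\left(w \right)} = w^{3}$ ($p{\left(w \right)} = w^{2} w + 0^{2} = w^{3} + 0 = w^{3}$)
$p^{2}{\left(\left(-5\right) 7 \right)} = \left(\left(\left(-5\right) 7\right)^{3}\right)^{2} = \left(\left(-35\right)^{3}\right)^{2} = \left(-42875\right)^{2} = 1838265625$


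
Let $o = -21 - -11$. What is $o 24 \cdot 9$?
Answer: $-2160$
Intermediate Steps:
$o = -10$ ($o = -21 + 11 = -10$)
$o 24 \cdot 9 = \left(-10\right) 24 \cdot 9 = \left(-240\right) 9 = -2160$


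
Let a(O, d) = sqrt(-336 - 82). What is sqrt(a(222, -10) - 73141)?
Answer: sqrt(-73141 + I*sqrt(418)) ≈ 0.038 + 270.45*I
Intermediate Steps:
a(O, d) = I*sqrt(418) (a(O, d) = sqrt(-418) = I*sqrt(418))
sqrt(a(222, -10) - 73141) = sqrt(I*sqrt(418) - 73141) = sqrt(-73141 + I*sqrt(418))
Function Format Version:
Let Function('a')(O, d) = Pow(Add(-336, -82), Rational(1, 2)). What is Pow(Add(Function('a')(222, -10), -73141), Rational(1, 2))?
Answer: Pow(Add(-73141, Mul(I, Pow(418, Rational(1, 2)))), Rational(1, 2)) ≈ Add(0.038, Mul(270.45, I))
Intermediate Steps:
Function('a')(O, d) = Mul(I, Pow(418, Rational(1, 2))) (Function('a')(O, d) = Pow(-418, Rational(1, 2)) = Mul(I, Pow(418, Rational(1, 2))))
Pow(Add(Function('a')(222, -10), -73141), Rational(1, 2)) = Pow(Add(Mul(I, Pow(418, Rational(1, 2))), -73141), Rational(1, 2)) = Pow(Add(-73141, Mul(I, Pow(418, Rational(1, 2)))), Rational(1, 2))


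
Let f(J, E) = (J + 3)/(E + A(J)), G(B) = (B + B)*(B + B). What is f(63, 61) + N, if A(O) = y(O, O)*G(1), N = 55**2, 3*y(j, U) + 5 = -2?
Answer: 469073/155 ≈ 3026.3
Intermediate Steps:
y(j, U) = -7/3 (y(j, U) = -5/3 + (1/3)*(-2) = -5/3 - 2/3 = -7/3)
G(B) = 4*B**2 (G(B) = (2*B)*(2*B) = 4*B**2)
N = 3025
A(O) = -28/3 (A(O) = -28*1**2/3 = -28/3)
f(J, E) = (3 + J)/(-28/3 + E) (f(J, E) = (J + 3)/(E - 28/3) = (3 + J)/(-28/3 + E))
f(63, 61) + N = 3*(3 + 63)/(-28 + 3*61) + 3025 = 3*66/(-28 + 183) + 3025 = 3*66/155 + 3025 = 3*(1/155)*66 + 3025 = 198/155 + 3025 = 469073/155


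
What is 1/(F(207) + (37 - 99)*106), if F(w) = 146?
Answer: -1/6426 ≈ -0.00015562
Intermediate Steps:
1/(F(207) + (37 - 99)*106) = 1/(146 + (37 - 99)*106) = 1/(146 - 62*106) = 1/(146 - 6572) = 1/(-6426) = -1/6426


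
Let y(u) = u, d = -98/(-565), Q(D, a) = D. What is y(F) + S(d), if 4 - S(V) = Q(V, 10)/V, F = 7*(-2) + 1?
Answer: -10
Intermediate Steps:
F = -13 (F = -14 + 1 = -13)
d = 98/565 (d = -98*(-1/565) = 98/565 ≈ 0.17345)
S(V) = 3 (S(V) = 4 - V/V = 4 - 1*1 = 4 - 1 = 3)
y(F) + S(d) = -13 + 3 = -10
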